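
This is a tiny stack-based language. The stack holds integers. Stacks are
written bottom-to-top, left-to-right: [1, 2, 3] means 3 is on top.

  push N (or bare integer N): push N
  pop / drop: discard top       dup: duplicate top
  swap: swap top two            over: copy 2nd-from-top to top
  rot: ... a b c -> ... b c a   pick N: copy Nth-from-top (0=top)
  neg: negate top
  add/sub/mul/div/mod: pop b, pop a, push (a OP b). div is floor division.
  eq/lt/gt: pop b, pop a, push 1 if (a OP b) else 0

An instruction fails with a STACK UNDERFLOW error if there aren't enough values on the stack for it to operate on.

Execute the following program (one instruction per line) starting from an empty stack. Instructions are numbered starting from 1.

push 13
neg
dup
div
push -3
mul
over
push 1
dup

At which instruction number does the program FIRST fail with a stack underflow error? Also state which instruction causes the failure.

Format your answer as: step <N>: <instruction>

Answer: step 7: over

Derivation:
Step 1 ('push 13'): stack = [13], depth = 1
Step 2 ('neg'): stack = [-13], depth = 1
Step 3 ('dup'): stack = [-13, -13], depth = 2
Step 4 ('div'): stack = [1], depth = 1
Step 5 ('push -3'): stack = [1, -3], depth = 2
Step 6 ('mul'): stack = [-3], depth = 1
Step 7 ('over'): needs 2 value(s) but depth is 1 — STACK UNDERFLOW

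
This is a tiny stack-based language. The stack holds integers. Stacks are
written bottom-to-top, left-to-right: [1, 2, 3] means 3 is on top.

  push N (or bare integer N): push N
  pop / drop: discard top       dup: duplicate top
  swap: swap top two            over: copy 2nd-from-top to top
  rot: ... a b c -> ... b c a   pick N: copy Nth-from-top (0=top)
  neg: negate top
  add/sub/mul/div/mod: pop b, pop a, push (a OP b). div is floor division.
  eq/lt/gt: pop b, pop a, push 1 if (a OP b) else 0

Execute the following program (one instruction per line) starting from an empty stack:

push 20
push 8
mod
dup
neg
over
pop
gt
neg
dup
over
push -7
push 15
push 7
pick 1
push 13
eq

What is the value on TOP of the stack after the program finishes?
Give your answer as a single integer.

After 'push 20': [20]
After 'push 8': [20, 8]
After 'mod': [4]
After 'dup': [4, 4]
After 'neg': [4, -4]
After 'over': [4, -4, 4]
After 'pop': [4, -4]
After 'gt': [1]
After 'neg': [-1]
After 'dup': [-1, -1]
After 'over': [-1, -1, -1]
After 'push -7': [-1, -1, -1, -7]
After 'push 15': [-1, -1, -1, -7, 15]
After 'push 7': [-1, -1, -1, -7, 15, 7]
After 'pick 1': [-1, -1, -1, -7, 15, 7, 15]
After 'push 13': [-1, -1, -1, -7, 15, 7, 15, 13]
After 'eq': [-1, -1, -1, -7, 15, 7, 0]

Answer: 0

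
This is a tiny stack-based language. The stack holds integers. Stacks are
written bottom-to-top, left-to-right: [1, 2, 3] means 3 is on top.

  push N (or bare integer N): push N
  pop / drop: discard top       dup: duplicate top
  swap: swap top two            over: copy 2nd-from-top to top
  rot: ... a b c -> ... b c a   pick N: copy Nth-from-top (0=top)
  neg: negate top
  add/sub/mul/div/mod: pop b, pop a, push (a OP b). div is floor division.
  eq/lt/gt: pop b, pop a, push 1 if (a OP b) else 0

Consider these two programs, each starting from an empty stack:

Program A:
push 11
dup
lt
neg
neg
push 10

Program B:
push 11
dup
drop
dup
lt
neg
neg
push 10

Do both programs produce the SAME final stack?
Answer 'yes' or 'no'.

Program A trace:
  After 'push 11': [11]
  After 'dup': [11, 11]
  After 'lt': [0]
  After 'neg': [0]
  After 'neg': [0]
  After 'push 10': [0, 10]
Program A final stack: [0, 10]

Program B trace:
  After 'push 11': [11]
  After 'dup': [11, 11]
  After 'drop': [11]
  After 'dup': [11, 11]
  After 'lt': [0]
  After 'neg': [0]
  After 'neg': [0]
  After 'push 10': [0, 10]
Program B final stack: [0, 10]
Same: yes

Answer: yes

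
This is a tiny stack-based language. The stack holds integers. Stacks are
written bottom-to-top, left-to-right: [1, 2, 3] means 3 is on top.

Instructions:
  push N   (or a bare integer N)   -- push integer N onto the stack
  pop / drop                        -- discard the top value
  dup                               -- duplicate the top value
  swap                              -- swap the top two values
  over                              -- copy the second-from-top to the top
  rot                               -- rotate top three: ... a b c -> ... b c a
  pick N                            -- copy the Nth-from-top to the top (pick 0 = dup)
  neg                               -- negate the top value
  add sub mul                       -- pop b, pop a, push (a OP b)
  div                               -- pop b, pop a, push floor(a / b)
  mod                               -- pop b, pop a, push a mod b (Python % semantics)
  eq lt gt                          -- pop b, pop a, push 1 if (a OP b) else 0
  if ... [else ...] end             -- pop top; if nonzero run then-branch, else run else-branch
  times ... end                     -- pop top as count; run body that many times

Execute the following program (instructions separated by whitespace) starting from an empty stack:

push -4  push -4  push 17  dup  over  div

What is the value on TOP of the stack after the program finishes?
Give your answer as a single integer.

Answer: 1

Derivation:
After 'push -4': [-4]
After 'push -4': [-4, -4]
After 'push 17': [-4, -4, 17]
After 'dup': [-4, -4, 17, 17]
After 'over': [-4, -4, 17, 17, 17]
After 'div': [-4, -4, 17, 1]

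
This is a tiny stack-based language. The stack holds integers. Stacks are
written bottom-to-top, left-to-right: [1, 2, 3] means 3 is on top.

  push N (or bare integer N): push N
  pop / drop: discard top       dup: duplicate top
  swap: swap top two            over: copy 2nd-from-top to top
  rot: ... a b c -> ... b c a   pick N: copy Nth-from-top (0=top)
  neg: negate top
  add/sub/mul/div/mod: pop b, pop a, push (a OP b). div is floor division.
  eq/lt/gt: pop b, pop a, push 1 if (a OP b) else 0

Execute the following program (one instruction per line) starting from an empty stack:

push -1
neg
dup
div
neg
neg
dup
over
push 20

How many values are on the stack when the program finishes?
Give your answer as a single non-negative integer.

Answer: 4

Derivation:
After 'push -1': stack = [-1] (depth 1)
After 'neg': stack = [1] (depth 1)
After 'dup': stack = [1, 1] (depth 2)
After 'div': stack = [1] (depth 1)
After 'neg': stack = [-1] (depth 1)
After 'neg': stack = [1] (depth 1)
After 'dup': stack = [1, 1] (depth 2)
After 'over': stack = [1, 1, 1] (depth 3)
After 'push 20': stack = [1, 1, 1, 20] (depth 4)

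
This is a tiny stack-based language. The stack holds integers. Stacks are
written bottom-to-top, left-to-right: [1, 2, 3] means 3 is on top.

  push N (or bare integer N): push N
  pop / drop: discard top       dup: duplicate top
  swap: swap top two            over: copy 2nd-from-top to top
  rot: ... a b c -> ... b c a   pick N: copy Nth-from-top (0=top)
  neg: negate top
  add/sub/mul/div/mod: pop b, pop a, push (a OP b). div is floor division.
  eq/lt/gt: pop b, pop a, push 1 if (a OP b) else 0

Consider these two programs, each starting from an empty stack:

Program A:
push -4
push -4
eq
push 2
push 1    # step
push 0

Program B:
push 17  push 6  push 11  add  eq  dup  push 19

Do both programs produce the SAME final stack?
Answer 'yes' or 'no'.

Answer: no

Derivation:
Program A trace:
  After 'push -4': [-4]
  After 'push -4': [-4, -4]
  After 'eq': [1]
  After 'push 2': [1, 2]
  After 'push 1': [1, 2, 1]
  After 'push 0': [1, 2, 1, 0]
Program A final stack: [1, 2, 1, 0]

Program B trace:
  After 'push 17': [17]
  After 'push 6': [17, 6]
  After 'push 11': [17, 6, 11]
  After 'add': [17, 17]
  After 'eq': [1]
  After 'dup': [1, 1]
  After 'push 19': [1, 1, 19]
Program B final stack: [1, 1, 19]
Same: no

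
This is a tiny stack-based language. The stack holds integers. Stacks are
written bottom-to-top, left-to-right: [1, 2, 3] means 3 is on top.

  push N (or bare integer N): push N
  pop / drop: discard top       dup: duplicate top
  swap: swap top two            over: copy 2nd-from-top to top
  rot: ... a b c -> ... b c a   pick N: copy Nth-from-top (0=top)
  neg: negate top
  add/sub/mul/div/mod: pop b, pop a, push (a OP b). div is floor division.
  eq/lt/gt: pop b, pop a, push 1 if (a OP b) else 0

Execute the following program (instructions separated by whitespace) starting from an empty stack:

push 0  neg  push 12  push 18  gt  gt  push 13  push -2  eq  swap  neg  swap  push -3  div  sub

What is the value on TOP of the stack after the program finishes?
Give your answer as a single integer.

After 'push 0': [0]
After 'neg': [0]
After 'push 12': [0, 12]
After 'push 18': [0, 12, 18]
After 'gt': [0, 0]
After 'gt': [0]
After 'push 13': [0, 13]
After 'push -2': [0, 13, -2]
After 'eq': [0, 0]
After 'swap': [0, 0]
After 'neg': [0, 0]
After 'swap': [0, 0]
After 'push -3': [0, 0, -3]
After 'div': [0, 0]
After 'sub': [0]

Answer: 0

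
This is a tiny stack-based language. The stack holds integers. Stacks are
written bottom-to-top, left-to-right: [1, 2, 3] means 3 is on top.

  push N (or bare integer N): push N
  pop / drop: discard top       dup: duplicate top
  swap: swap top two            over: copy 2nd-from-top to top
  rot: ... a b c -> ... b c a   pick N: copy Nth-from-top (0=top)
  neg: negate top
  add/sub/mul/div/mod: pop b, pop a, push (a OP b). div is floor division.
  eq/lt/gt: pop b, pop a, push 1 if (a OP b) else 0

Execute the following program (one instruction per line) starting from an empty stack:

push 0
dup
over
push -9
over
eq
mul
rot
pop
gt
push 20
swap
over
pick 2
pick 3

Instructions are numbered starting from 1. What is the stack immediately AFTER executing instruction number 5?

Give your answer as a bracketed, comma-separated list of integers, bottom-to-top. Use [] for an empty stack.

Step 1 ('push 0'): [0]
Step 2 ('dup'): [0, 0]
Step 3 ('over'): [0, 0, 0]
Step 4 ('push -9'): [0, 0, 0, -9]
Step 5 ('over'): [0, 0, 0, -9, 0]

Answer: [0, 0, 0, -9, 0]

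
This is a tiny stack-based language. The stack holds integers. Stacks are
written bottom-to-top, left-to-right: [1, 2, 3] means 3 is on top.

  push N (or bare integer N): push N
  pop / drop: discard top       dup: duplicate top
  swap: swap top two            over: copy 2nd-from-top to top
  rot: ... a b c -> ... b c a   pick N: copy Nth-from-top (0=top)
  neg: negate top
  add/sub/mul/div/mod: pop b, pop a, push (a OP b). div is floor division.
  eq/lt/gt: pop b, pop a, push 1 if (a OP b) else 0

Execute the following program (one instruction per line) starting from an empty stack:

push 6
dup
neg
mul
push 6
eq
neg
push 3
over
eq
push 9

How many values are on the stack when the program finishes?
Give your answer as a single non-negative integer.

After 'push 6': stack = [6] (depth 1)
After 'dup': stack = [6, 6] (depth 2)
After 'neg': stack = [6, -6] (depth 2)
After 'mul': stack = [-36] (depth 1)
After 'push 6': stack = [-36, 6] (depth 2)
After 'eq': stack = [0] (depth 1)
After 'neg': stack = [0] (depth 1)
After 'push 3': stack = [0, 3] (depth 2)
After 'over': stack = [0, 3, 0] (depth 3)
After 'eq': stack = [0, 0] (depth 2)
After 'push 9': stack = [0, 0, 9] (depth 3)

Answer: 3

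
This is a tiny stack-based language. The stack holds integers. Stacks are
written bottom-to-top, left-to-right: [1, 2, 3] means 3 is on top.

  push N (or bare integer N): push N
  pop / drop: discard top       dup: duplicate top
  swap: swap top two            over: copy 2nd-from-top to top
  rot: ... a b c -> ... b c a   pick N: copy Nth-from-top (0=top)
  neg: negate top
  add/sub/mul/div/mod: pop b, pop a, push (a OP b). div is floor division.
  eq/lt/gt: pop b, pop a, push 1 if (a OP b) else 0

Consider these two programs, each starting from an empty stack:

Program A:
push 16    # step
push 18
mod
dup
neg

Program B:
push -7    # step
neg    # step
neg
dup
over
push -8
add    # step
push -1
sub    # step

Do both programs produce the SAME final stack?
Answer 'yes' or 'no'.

Answer: no

Derivation:
Program A trace:
  After 'push 16': [16]
  After 'push 18': [16, 18]
  After 'mod': [16]
  After 'dup': [16, 16]
  After 'neg': [16, -16]
Program A final stack: [16, -16]

Program B trace:
  After 'push -7': [-7]
  After 'neg': [7]
  After 'neg': [-7]
  After 'dup': [-7, -7]
  After 'over': [-7, -7, -7]
  After 'push -8': [-7, -7, -7, -8]
  After 'add': [-7, -7, -15]
  After 'push -1': [-7, -7, -15, -1]
  After 'sub': [-7, -7, -14]
Program B final stack: [-7, -7, -14]
Same: no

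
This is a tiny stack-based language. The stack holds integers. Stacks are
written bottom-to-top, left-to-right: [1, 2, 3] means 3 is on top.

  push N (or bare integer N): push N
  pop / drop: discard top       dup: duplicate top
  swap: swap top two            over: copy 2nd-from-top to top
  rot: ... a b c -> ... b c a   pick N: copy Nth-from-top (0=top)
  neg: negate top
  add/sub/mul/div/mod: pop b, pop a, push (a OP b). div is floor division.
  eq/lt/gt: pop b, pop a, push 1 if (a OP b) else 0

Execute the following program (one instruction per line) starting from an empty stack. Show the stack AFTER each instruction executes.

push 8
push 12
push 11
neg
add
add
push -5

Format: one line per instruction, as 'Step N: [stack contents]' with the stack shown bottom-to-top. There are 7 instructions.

Step 1: [8]
Step 2: [8, 12]
Step 3: [8, 12, 11]
Step 4: [8, 12, -11]
Step 5: [8, 1]
Step 6: [9]
Step 7: [9, -5]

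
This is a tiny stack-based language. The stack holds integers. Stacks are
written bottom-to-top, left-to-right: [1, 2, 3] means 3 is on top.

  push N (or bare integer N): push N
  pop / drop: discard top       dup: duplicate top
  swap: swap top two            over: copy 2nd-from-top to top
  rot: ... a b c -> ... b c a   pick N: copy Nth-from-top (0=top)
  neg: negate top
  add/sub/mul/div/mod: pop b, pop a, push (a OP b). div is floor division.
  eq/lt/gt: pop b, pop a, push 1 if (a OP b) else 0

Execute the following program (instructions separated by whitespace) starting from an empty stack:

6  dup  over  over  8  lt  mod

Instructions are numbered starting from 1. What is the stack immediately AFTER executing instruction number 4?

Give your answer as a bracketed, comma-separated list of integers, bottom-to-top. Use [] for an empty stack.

Answer: [6, 6, 6, 6]

Derivation:
Step 1 ('6'): [6]
Step 2 ('dup'): [6, 6]
Step 3 ('over'): [6, 6, 6]
Step 4 ('over'): [6, 6, 6, 6]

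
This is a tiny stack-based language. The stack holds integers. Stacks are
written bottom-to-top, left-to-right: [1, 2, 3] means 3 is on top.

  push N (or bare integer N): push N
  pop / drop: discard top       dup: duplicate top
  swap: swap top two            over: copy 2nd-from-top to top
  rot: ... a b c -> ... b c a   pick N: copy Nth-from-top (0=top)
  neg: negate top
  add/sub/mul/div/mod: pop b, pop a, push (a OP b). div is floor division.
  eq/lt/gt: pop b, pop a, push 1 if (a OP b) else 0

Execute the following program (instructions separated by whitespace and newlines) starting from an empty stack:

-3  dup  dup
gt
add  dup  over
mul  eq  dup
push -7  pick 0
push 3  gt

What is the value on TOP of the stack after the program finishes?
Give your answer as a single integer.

After 'push -3': [-3]
After 'dup': [-3, -3]
After 'dup': [-3, -3, -3]
After 'gt': [-3, 0]
After 'add': [-3]
After 'dup': [-3, -3]
After 'over': [-3, -3, -3]
After 'mul': [-3, 9]
After 'eq': [0]
After 'dup': [0, 0]
After 'push -7': [0, 0, -7]
After 'pick 0': [0, 0, -7, -7]
After 'push 3': [0, 0, -7, -7, 3]
After 'gt': [0, 0, -7, 0]

Answer: 0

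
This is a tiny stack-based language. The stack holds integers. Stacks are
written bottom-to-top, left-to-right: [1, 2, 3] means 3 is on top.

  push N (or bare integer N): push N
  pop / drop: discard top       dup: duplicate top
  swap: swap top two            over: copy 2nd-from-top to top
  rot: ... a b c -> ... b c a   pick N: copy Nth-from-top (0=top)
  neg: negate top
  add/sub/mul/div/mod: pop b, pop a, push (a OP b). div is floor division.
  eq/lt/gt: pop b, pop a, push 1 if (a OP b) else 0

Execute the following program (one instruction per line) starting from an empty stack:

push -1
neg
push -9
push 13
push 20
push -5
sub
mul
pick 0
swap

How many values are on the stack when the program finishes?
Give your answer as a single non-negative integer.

Answer: 4

Derivation:
After 'push -1': stack = [-1] (depth 1)
After 'neg': stack = [1] (depth 1)
After 'push -9': stack = [1, -9] (depth 2)
After 'push 13': stack = [1, -9, 13] (depth 3)
After 'push 20': stack = [1, -9, 13, 20] (depth 4)
After 'push -5': stack = [1, -9, 13, 20, -5] (depth 5)
After 'sub': stack = [1, -9, 13, 25] (depth 4)
After 'mul': stack = [1, -9, 325] (depth 3)
After 'pick 0': stack = [1, -9, 325, 325] (depth 4)
After 'swap': stack = [1, -9, 325, 325] (depth 4)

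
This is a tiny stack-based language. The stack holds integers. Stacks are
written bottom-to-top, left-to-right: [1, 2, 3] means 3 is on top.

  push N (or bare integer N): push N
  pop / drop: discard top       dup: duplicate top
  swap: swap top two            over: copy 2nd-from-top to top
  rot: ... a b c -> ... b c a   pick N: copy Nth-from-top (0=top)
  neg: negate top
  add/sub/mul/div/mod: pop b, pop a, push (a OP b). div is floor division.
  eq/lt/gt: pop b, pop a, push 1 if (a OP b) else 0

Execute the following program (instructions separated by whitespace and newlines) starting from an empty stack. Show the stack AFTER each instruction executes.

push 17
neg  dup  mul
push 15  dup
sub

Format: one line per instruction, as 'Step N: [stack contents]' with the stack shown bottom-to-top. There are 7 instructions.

Step 1: [17]
Step 2: [-17]
Step 3: [-17, -17]
Step 4: [289]
Step 5: [289, 15]
Step 6: [289, 15, 15]
Step 7: [289, 0]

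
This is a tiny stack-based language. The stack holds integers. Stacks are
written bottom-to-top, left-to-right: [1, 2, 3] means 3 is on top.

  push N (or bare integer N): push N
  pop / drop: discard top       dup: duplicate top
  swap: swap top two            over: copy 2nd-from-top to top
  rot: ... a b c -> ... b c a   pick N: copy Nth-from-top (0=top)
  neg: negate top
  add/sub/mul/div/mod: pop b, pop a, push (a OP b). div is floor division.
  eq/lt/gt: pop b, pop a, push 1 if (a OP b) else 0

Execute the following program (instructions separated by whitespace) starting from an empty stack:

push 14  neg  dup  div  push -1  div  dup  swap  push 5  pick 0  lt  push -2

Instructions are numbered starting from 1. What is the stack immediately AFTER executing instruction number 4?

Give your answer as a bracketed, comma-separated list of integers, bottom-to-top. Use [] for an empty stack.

Step 1 ('push 14'): [14]
Step 2 ('neg'): [-14]
Step 3 ('dup'): [-14, -14]
Step 4 ('div'): [1]

Answer: [1]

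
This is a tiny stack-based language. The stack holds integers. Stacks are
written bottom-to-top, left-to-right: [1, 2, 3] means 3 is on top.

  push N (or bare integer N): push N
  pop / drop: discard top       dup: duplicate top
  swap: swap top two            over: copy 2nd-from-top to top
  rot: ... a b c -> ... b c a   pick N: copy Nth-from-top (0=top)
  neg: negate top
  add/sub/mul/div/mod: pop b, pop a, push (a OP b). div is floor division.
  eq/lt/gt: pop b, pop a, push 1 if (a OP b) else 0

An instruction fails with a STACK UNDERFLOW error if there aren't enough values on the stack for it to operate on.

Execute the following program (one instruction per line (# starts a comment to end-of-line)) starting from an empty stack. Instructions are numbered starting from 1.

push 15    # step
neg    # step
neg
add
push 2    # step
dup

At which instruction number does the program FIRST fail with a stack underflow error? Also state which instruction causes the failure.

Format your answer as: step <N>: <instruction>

Step 1 ('push 15'): stack = [15], depth = 1
Step 2 ('neg'): stack = [-15], depth = 1
Step 3 ('neg'): stack = [15], depth = 1
Step 4 ('add'): needs 2 value(s) but depth is 1 — STACK UNDERFLOW

Answer: step 4: add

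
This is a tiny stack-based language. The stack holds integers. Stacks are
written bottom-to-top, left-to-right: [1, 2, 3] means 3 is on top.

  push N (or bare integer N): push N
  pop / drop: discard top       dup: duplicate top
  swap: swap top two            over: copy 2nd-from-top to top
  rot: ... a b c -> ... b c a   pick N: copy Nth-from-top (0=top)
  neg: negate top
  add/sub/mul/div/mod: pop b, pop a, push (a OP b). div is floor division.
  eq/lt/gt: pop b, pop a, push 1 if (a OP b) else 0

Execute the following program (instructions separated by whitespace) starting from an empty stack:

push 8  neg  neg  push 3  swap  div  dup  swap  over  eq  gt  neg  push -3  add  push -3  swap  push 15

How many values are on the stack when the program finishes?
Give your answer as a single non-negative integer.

After 'push 8': stack = [8] (depth 1)
After 'neg': stack = [-8] (depth 1)
After 'neg': stack = [8] (depth 1)
After 'push 3': stack = [8, 3] (depth 2)
After 'swap': stack = [3, 8] (depth 2)
After 'div': stack = [0] (depth 1)
After 'dup': stack = [0, 0] (depth 2)
After 'swap': stack = [0, 0] (depth 2)
After 'over': stack = [0, 0, 0] (depth 3)
After 'eq': stack = [0, 1] (depth 2)
After 'gt': stack = [0] (depth 1)
After 'neg': stack = [0] (depth 1)
After 'push -3': stack = [0, -3] (depth 2)
After 'add': stack = [-3] (depth 1)
After 'push -3': stack = [-3, -3] (depth 2)
After 'swap': stack = [-3, -3] (depth 2)
After 'push 15': stack = [-3, -3, 15] (depth 3)

Answer: 3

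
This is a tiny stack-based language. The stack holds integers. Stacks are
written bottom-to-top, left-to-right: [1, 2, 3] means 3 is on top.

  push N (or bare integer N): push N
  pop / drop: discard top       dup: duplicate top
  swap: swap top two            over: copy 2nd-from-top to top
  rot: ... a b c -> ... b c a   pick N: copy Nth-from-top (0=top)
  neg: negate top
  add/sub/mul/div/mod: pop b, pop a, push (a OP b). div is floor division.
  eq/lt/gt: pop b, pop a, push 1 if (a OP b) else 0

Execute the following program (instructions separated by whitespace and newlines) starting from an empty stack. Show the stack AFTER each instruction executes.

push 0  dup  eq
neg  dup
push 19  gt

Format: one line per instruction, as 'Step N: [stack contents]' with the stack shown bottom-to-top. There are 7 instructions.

Step 1: [0]
Step 2: [0, 0]
Step 3: [1]
Step 4: [-1]
Step 5: [-1, -1]
Step 6: [-1, -1, 19]
Step 7: [-1, 0]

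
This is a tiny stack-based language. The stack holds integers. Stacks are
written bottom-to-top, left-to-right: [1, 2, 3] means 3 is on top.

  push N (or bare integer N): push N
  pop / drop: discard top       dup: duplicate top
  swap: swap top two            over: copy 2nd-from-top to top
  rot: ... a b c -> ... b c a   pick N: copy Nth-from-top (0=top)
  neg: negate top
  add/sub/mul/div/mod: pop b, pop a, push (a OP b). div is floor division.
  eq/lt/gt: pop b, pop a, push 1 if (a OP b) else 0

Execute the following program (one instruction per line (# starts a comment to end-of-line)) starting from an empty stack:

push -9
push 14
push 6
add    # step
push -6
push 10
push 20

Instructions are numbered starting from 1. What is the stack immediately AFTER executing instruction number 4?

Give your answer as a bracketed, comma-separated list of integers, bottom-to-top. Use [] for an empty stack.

Answer: [-9, 20]

Derivation:
Step 1 ('push -9'): [-9]
Step 2 ('push 14'): [-9, 14]
Step 3 ('push 6'): [-9, 14, 6]
Step 4 ('add'): [-9, 20]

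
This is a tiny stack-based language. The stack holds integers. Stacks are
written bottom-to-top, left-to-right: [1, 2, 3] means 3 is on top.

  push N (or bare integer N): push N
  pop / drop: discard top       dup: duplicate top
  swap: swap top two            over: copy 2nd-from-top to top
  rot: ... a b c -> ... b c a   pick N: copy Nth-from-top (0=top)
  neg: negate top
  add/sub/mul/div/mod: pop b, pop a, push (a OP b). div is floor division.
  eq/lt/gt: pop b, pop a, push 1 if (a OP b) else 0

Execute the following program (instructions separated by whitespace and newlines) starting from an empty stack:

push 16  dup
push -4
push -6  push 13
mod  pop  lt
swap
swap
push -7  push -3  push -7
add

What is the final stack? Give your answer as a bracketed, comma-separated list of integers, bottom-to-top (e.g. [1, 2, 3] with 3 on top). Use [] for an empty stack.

After 'push 16': [16]
After 'dup': [16, 16]
After 'push -4': [16, 16, -4]
After 'push -6': [16, 16, -4, -6]
After 'push 13': [16, 16, -4, -6, 13]
After 'mod': [16, 16, -4, 7]
After 'pop': [16, 16, -4]
After 'lt': [16, 0]
After 'swap': [0, 16]
After 'swap': [16, 0]
After 'push -7': [16, 0, -7]
After 'push -3': [16, 0, -7, -3]
After 'push -7': [16, 0, -7, -3, -7]
After 'add': [16, 0, -7, -10]

Answer: [16, 0, -7, -10]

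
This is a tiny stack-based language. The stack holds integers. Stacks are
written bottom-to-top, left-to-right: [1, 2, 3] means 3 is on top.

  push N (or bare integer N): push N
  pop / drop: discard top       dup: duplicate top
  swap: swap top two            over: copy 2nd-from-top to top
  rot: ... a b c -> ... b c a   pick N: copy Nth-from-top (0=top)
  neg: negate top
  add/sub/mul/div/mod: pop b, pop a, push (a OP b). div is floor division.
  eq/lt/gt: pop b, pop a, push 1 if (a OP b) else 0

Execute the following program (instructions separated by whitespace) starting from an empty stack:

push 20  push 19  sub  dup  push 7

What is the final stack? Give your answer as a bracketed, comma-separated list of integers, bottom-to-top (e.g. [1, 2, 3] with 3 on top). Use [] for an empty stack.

After 'push 20': [20]
After 'push 19': [20, 19]
After 'sub': [1]
After 'dup': [1, 1]
After 'push 7': [1, 1, 7]

Answer: [1, 1, 7]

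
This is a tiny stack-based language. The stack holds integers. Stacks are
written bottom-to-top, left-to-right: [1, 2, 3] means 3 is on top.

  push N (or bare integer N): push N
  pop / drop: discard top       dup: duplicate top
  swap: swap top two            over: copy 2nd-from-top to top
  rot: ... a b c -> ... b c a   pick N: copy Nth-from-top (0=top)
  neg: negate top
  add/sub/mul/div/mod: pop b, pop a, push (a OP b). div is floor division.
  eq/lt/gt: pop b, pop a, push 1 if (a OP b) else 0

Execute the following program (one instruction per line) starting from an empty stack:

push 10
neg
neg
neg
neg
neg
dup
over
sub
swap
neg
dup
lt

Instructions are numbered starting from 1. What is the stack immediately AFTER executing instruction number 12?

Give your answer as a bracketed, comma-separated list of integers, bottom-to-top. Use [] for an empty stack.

Answer: [0, 10, 10]

Derivation:
Step 1 ('push 10'): [10]
Step 2 ('neg'): [-10]
Step 3 ('neg'): [10]
Step 4 ('neg'): [-10]
Step 5 ('neg'): [10]
Step 6 ('neg'): [-10]
Step 7 ('dup'): [-10, -10]
Step 8 ('over'): [-10, -10, -10]
Step 9 ('sub'): [-10, 0]
Step 10 ('swap'): [0, -10]
Step 11 ('neg'): [0, 10]
Step 12 ('dup'): [0, 10, 10]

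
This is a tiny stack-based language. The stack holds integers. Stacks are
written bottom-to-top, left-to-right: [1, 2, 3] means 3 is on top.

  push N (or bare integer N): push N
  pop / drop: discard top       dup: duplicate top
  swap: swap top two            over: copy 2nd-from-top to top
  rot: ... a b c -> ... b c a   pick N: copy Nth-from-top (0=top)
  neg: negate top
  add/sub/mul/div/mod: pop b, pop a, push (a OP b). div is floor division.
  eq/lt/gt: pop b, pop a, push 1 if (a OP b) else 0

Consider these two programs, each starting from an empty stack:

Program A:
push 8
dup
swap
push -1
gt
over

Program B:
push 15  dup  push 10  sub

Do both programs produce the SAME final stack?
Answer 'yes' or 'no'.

Answer: no

Derivation:
Program A trace:
  After 'push 8': [8]
  After 'dup': [8, 8]
  After 'swap': [8, 8]
  After 'push -1': [8, 8, -1]
  After 'gt': [8, 1]
  After 'over': [8, 1, 8]
Program A final stack: [8, 1, 8]

Program B trace:
  After 'push 15': [15]
  After 'dup': [15, 15]
  After 'push 10': [15, 15, 10]
  After 'sub': [15, 5]
Program B final stack: [15, 5]
Same: no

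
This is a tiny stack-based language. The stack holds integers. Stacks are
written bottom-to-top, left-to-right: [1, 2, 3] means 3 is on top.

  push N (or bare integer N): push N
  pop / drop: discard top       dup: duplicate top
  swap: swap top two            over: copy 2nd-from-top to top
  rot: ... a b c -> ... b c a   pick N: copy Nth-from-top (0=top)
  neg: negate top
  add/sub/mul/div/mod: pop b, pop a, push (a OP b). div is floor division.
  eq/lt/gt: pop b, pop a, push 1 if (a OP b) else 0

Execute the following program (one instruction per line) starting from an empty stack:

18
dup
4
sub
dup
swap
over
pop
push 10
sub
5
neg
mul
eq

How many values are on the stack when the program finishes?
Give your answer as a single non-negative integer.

Answer: 2

Derivation:
After 'push 18': stack = [18] (depth 1)
After 'dup': stack = [18, 18] (depth 2)
After 'push 4': stack = [18, 18, 4] (depth 3)
After 'sub': stack = [18, 14] (depth 2)
After 'dup': stack = [18, 14, 14] (depth 3)
After 'swap': stack = [18, 14, 14] (depth 3)
After 'over': stack = [18, 14, 14, 14] (depth 4)
After 'pop': stack = [18, 14, 14] (depth 3)
After 'push 10': stack = [18, 14, 14, 10] (depth 4)
After 'sub': stack = [18, 14, 4] (depth 3)
After 'push 5': stack = [18, 14, 4, 5] (depth 4)
After 'neg': stack = [18, 14, 4, -5] (depth 4)
After 'mul': stack = [18, 14, -20] (depth 3)
After 'eq': stack = [18, 0] (depth 2)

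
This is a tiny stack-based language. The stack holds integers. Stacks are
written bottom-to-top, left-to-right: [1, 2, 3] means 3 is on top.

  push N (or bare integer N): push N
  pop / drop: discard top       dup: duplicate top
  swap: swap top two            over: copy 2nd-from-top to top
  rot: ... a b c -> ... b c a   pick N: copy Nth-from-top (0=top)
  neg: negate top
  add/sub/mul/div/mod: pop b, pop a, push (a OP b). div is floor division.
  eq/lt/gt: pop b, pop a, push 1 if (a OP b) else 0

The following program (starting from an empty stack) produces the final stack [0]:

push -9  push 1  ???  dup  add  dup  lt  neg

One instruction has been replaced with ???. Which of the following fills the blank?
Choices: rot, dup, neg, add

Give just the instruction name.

Answer: add

Derivation:
Stack before ???: [-9, 1]
Stack after ???:  [-8]
Checking each choice:
  rot: stack underflow (need 3, have 2)
  dup: produces [-9, 1, 0]
  neg: produces [-9, 0]
  add: MATCH


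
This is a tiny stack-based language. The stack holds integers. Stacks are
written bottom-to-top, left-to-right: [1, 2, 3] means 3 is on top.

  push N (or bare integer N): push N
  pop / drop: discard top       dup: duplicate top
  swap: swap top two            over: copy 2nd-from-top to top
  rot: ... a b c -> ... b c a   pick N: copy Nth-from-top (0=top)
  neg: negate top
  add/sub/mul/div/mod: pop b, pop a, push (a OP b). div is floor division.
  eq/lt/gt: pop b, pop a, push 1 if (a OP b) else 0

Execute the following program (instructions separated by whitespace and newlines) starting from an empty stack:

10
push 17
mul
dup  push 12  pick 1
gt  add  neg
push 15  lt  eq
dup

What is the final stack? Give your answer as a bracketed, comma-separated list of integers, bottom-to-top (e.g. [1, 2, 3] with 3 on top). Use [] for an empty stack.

Answer: [0, 0]

Derivation:
After 'push 10': [10]
After 'push 17': [10, 17]
After 'mul': [170]
After 'dup': [170, 170]
After 'push 12': [170, 170, 12]
After 'pick 1': [170, 170, 12, 170]
After 'gt': [170, 170, 0]
After 'add': [170, 170]
After 'neg': [170, -170]
After 'push 15': [170, -170, 15]
After 'lt': [170, 1]
After 'eq': [0]
After 'dup': [0, 0]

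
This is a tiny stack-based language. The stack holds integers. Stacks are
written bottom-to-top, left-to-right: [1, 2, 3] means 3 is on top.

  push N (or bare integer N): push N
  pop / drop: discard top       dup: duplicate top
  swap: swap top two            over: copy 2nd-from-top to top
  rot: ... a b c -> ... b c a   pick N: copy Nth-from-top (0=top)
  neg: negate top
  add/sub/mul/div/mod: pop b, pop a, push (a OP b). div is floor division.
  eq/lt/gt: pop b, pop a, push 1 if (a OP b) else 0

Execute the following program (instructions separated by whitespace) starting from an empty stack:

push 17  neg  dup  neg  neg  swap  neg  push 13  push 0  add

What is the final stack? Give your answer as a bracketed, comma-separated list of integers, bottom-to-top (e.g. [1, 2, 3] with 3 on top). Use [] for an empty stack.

Answer: [-17, 17, 13]

Derivation:
After 'push 17': [17]
After 'neg': [-17]
After 'dup': [-17, -17]
After 'neg': [-17, 17]
After 'neg': [-17, -17]
After 'swap': [-17, -17]
After 'neg': [-17, 17]
After 'push 13': [-17, 17, 13]
After 'push 0': [-17, 17, 13, 0]
After 'add': [-17, 17, 13]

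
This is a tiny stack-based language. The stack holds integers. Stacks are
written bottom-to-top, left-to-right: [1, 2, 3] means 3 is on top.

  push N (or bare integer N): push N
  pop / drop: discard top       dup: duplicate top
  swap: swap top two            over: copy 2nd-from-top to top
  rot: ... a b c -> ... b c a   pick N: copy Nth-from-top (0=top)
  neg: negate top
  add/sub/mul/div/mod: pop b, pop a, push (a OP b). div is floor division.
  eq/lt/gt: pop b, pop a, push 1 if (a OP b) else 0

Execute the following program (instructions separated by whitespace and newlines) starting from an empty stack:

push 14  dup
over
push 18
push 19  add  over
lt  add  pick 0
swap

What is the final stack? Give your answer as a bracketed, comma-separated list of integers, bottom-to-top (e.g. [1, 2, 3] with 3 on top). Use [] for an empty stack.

Answer: [14, 14, 14, 14]

Derivation:
After 'push 14': [14]
After 'dup': [14, 14]
After 'over': [14, 14, 14]
After 'push 18': [14, 14, 14, 18]
After 'push 19': [14, 14, 14, 18, 19]
After 'add': [14, 14, 14, 37]
After 'over': [14, 14, 14, 37, 14]
After 'lt': [14, 14, 14, 0]
After 'add': [14, 14, 14]
After 'pick 0': [14, 14, 14, 14]
After 'swap': [14, 14, 14, 14]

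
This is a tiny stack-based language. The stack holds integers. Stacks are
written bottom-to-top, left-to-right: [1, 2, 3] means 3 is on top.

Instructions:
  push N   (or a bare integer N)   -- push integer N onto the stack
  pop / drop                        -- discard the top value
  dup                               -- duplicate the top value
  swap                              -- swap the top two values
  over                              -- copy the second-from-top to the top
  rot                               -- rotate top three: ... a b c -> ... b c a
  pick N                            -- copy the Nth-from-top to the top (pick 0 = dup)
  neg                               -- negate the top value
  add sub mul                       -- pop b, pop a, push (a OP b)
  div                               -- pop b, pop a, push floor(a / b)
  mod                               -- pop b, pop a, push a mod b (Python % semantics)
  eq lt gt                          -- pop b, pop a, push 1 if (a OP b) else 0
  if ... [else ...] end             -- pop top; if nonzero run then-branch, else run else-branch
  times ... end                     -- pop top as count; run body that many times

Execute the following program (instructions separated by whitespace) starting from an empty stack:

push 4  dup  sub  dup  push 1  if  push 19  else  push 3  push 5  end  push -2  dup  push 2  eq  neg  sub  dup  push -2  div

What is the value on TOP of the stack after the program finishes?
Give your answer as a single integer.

After 'push 4': [4]
After 'dup': [4, 4]
After 'sub': [0]
After 'dup': [0, 0]
After 'push 1': [0, 0, 1]
After 'if': [0, 0]
After 'push 19': [0, 0, 19]
After 'push -2': [0, 0, 19, -2]
After 'dup': [0, 0, 19, -2, -2]
After 'push 2': [0, 0, 19, -2, -2, 2]
After 'eq': [0, 0, 19, -2, 0]
After 'neg': [0, 0, 19, -2, 0]
After 'sub': [0, 0, 19, -2]
After 'dup': [0, 0, 19, -2, -2]
After 'push -2': [0, 0, 19, -2, -2, -2]
After 'div': [0, 0, 19, -2, 1]

Answer: 1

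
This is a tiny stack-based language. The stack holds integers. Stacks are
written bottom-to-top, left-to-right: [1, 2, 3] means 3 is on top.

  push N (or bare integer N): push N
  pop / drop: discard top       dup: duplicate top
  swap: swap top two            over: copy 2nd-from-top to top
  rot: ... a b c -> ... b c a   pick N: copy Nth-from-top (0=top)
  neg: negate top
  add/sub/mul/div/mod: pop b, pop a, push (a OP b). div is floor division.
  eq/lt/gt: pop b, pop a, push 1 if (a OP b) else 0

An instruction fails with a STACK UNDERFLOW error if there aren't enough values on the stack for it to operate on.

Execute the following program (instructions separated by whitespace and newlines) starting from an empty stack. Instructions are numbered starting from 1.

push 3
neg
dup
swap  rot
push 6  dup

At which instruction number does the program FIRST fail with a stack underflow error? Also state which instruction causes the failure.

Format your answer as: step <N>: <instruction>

Answer: step 5: rot

Derivation:
Step 1 ('push 3'): stack = [3], depth = 1
Step 2 ('neg'): stack = [-3], depth = 1
Step 3 ('dup'): stack = [-3, -3], depth = 2
Step 4 ('swap'): stack = [-3, -3], depth = 2
Step 5 ('rot'): needs 3 value(s) but depth is 2 — STACK UNDERFLOW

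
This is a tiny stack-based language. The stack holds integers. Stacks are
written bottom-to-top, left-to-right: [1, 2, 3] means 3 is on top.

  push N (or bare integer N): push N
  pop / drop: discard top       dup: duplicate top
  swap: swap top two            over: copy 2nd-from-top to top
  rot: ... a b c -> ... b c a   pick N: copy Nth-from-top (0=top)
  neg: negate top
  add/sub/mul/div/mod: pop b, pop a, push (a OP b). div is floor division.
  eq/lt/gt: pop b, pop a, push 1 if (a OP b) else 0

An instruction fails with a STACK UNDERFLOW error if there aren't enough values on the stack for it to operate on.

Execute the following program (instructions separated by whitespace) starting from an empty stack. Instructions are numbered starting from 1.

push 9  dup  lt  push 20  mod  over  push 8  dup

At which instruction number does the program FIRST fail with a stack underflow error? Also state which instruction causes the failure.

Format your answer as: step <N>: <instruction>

Answer: step 6: over

Derivation:
Step 1 ('push 9'): stack = [9], depth = 1
Step 2 ('dup'): stack = [9, 9], depth = 2
Step 3 ('lt'): stack = [0], depth = 1
Step 4 ('push 20'): stack = [0, 20], depth = 2
Step 5 ('mod'): stack = [0], depth = 1
Step 6 ('over'): needs 2 value(s) but depth is 1 — STACK UNDERFLOW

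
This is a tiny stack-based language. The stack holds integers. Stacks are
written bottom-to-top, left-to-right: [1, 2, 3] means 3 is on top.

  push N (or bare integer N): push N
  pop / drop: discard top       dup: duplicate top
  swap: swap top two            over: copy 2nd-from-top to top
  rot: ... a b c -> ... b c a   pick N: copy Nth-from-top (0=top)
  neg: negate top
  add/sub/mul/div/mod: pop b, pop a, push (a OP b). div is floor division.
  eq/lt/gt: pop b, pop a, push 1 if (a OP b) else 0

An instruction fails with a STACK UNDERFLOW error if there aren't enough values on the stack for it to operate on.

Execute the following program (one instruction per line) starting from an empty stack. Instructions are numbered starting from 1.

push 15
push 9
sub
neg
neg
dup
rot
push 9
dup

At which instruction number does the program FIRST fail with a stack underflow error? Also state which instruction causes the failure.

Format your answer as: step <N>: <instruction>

Answer: step 7: rot

Derivation:
Step 1 ('push 15'): stack = [15], depth = 1
Step 2 ('push 9'): stack = [15, 9], depth = 2
Step 3 ('sub'): stack = [6], depth = 1
Step 4 ('neg'): stack = [-6], depth = 1
Step 5 ('neg'): stack = [6], depth = 1
Step 6 ('dup'): stack = [6, 6], depth = 2
Step 7 ('rot'): needs 3 value(s) but depth is 2 — STACK UNDERFLOW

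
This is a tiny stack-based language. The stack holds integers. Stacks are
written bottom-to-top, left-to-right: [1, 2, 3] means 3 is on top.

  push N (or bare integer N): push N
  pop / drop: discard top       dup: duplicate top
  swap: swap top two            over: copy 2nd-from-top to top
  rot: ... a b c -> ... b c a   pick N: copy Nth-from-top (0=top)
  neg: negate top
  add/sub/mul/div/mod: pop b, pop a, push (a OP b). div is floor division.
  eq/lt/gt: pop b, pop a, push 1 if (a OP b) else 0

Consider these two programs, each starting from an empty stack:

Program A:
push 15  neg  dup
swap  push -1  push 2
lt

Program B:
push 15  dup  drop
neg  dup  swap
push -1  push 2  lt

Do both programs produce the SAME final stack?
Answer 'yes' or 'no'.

Program A trace:
  After 'push 15': [15]
  After 'neg': [-15]
  After 'dup': [-15, -15]
  After 'swap': [-15, -15]
  After 'push -1': [-15, -15, -1]
  After 'push 2': [-15, -15, -1, 2]
  After 'lt': [-15, -15, 1]
Program A final stack: [-15, -15, 1]

Program B trace:
  After 'push 15': [15]
  After 'dup': [15, 15]
  After 'drop': [15]
  After 'neg': [-15]
  After 'dup': [-15, -15]
  After 'swap': [-15, -15]
  After 'push -1': [-15, -15, -1]
  After 'push 2': [-15, -15, -1, 2]
  After 'lt': [-15, -15, 1]
Program B final stack: [-15, -15, 1]
Same: yes

Answer: yes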